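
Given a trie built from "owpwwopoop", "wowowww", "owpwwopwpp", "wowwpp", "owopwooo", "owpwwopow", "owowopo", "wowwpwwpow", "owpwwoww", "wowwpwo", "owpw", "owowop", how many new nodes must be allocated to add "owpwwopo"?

"owpwwopo" is already a full path in the trie; only an end-marker is added.
No new nodes are needed: 0.

0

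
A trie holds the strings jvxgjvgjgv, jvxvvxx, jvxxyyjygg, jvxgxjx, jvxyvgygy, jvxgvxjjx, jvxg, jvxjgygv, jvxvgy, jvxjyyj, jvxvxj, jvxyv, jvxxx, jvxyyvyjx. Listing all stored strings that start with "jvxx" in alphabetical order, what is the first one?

DFS of the "jvxx" subtree visits, in order: "jvxxx", "jvxxyyjygg"
The 1st is jvxxx.

jvxxx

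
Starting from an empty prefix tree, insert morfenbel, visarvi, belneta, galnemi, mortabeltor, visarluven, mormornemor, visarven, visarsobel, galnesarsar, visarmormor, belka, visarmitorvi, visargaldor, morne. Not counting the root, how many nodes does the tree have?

Trace insertions, counting only characters that open a new branch:
  "morfenbel" → 9 new (m, o, r, f, e, n, b, e, l)
  "visarvi" → 7 new (v, i, s, a, r, v, i)
  "belneta" → 7 new (b, e, l, n, e, t, a)
  "galnemi" → 7 new (g, a, l, n, e, m, i)
  "mortabeltor" → prefix "mor" already present; 8 new (t, a, b, e, l, t, o, r)
  "visarluven" → prefix "visar" already present; 5 new (l, u, v, e, n)
  "mormornemor" → prefix "mor" already present; 8 new (m, o, r, n, e, m, o, r)
  "visarven" → prefix "visarv" already present; 2 new (e, n)
  "visarsobel" → prefix "visar" already present; 5 new (s, o, b, e, l)
  "galnesarsar" → prefix "galne" already present; 6 new (s, a, r, s, a, r)
  "visarmormor" → prefix "visar" already present; 6 new (m, o, r, m, o, r)
  "belka" → prefix "bel" already present; 2 new (k, a)
  "visarmitorvi" → prefix "visarm" already present; 6 new (i, t, o, r, v, i)
  "visargaldor" → prefix "visar" already present; 6 new (g, a, l, d, o, r)
  "morne" → prefix "mor" already present; 2 new (n, e)
Total nodes = 9 + 7 + 7 + 7 + 8 + 5 + 8 + 2 + 5 + 6 + 6 + 2 + 6 + 6 + 2 = 86

86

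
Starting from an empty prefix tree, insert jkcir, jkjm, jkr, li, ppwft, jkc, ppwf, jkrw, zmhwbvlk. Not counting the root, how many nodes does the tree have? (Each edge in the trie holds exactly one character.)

24

For each word, the new-node count is its length minus the longest prefix already in the trie:
  "jkcir" → 5 new (j, k, c, i, r)
  "jkjm" → prefix "jk" already present; 2 new (j, m)
  "jkr" → prefix "jk" already present; 1 new (r)
  "li" → 2 new (l, i)
  "ppwft" → 5 new (p, p, w, f, t)
  "jkc" → prefix "jkc" already present; 0 new (none)
  "ppwf" → prefix "ppwf" already present; 0 new (none)
  "jkrw" → prefix "jkr" already present; 1 new (w)
  "zmhwbvlk" → 8 new (z, m, h, w, b, v, l, k)
Total nodes = 5 + 2 + 1 + 2 + 5 + 0 + 0 + 1 + 8 = 24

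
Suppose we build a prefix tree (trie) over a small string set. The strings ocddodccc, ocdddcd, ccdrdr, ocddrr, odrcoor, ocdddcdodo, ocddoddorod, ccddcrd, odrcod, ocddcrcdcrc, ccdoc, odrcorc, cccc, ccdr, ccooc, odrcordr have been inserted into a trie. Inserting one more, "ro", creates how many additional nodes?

"ro" shares no prefix with any stored word, so all 2 characters open new nodes.
2 − 0 = 2 new nodes.

2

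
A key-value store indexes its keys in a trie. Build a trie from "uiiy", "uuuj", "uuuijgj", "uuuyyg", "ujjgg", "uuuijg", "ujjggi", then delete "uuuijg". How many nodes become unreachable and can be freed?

A node on "uuuijg"'s path can go only if nothing else ends at it or branches off below it.
Every node on "uuuijg" is still needed (e.g. by "uuuijgj"), so nothing is freed.
Nodes removed: 0

0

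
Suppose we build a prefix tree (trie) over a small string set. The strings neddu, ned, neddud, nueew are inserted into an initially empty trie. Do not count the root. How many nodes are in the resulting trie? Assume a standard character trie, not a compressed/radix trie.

Count nodes per top-level branch (shared prefixes stored once):
  'n'-branch (ned, neddu, neddud, nueew): 10 nodes
Sum: 10

10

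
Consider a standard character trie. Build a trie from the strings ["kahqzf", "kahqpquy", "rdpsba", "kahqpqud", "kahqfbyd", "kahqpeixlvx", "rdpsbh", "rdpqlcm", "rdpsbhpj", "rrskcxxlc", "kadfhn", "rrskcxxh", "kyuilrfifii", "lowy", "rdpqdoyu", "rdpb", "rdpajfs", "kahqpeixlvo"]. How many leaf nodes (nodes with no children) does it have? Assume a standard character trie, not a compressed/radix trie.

17

A leaf is a node with no children — equivalently, the end of a word that is not a proper prefix of any other stored word.
Those words: "kadfhn", "kahqfbyd", "kahqpeixlvo", "kahqpeixlvx", "kahqpqud", "kahqpquy", "kahqzf", "kyuilrfifii", "lowy", "rdpajfs", "rdpb", "rdpqdoyu", "rdpqlcm", "rdpsba", "rdpsbhpj", "rrskcxxh", "rrskcxxlc"
Leaf count: 17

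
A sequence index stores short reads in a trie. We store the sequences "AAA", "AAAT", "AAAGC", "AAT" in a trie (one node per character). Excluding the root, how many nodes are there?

Insert word by word; a character creates a node only if that edge doesn't already exist:
  "AAA" → 3 new (A, A, A)
  "AAAT" → prefix "AAA" already present; 1 new (T)
  "AAAGC" → prefix "AAA" already present; 2 new (G, C)
  "AAT" → prefix "AA" already present; 1 new (T)
Total nodes = 3 + 1 + 2 + 1 = 7

7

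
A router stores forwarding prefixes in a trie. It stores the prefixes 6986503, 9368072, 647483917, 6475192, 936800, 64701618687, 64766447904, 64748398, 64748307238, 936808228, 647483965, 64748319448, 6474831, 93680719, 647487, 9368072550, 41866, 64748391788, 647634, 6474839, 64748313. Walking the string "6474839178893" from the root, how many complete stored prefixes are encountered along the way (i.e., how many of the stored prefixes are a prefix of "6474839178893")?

3

Check each prefix of "6474839178893" against the stored set — each match is an end-marker on the path.
Prefixes of the query that are stored words: "6474839", "647483917", "64748391788"
Count: 3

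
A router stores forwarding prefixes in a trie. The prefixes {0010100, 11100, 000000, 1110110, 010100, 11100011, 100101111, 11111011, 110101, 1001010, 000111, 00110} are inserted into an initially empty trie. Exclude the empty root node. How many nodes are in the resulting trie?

For each word, the new-node count is its length minus the longest prefix already in the trie:
  "0010100" → 7 new (0, 0, 1, 0, 1, 0, 0)
  "11100" → 5 new (1, 1, 1, 0, 0)
  "000000" → prefix "00" already present; 4 new (0, 0, 0, 0)
  "1110110" → prefix "1110" already present; 3 new (1, 1, 0)
  "010100" → prefix "0" already present; 5 new (1, 0, 1, 0, 0)
  "11100011" → prefix "11100" already present; 3 new (0, 1, 1)
  "100101111" → prefix "1" already present; 8 new (0, 0, 1, 0, 1, 1, 1, 1)
  "11111011" → prefix "111" already present; 5 new (1, 1, 0, 1, 1)
  "110101" → prefix "11" already present; 4 new (0, 1, 0, 1)
  "1001010" → prefix "100101" already present; 1 new (0)
  "000111" → prefix "000" already present; 3 new (1, 1, 1)
  "00110" → prefix "001" already present; 2 new (1, 0)
Total nodes = 7 + 5 + 4 + 3 + 5 + 3 + 8 + 5 + 4 + 1 + 3 + 2 = 50

50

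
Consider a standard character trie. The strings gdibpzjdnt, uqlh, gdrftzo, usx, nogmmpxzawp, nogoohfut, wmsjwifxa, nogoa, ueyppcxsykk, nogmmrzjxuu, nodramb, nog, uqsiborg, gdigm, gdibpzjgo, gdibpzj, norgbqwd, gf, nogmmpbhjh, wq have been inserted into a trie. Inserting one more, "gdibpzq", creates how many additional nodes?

1

The longest prefix of "gdibpzq" already in the trie is "gdibpz" (length 6).
So 7 − 6 = 1 new nodes.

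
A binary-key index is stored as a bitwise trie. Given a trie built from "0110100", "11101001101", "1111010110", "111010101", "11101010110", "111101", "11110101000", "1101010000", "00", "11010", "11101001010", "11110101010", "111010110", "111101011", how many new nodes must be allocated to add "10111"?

The longest prefix of "10111" already in the trie is "1" (length 1).
New nodes needed: |"10111"| − 1 = 5 − 1 = 4.

4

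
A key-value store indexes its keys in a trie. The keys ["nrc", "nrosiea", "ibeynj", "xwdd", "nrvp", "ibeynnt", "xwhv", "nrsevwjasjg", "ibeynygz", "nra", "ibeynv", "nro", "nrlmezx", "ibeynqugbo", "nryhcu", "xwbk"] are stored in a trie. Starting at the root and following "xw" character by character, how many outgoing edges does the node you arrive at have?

Follow the path "xw" to its node, then look at its outgoing edges.
Distinct next characters after "xw": b, d, h.
That node has 3 child edges.

3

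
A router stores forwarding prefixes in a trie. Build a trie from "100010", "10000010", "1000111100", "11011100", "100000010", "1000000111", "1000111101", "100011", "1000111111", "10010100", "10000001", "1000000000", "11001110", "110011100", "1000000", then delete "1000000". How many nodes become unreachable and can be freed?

0

Walk "1000000" from the leaf back toward the root, removing each node that no remaining word uses.
Every node on "1000000" is still needed (e.g. by "100000010"), so nothing is freed.
Nodes removed: 0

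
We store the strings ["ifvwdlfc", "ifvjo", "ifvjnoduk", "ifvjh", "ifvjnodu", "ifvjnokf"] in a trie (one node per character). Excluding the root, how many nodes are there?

Trie structure (* marks end of a word):
(root)
└─ i
   └─ f
      └─ v
         ├─ j
         │  ├─ h *
         │  ├─ n
         │  │  └─ o
         │  │     ├─ d
         │  │     │  └─ u *
         │  │     │     └─ k *
         │  │     └─ k
         │  │        └─ f *
         │  └─ o *
         └─ w
            └─ d
               └─ l
                  └─ f
                     └─ c *
Counting every labelled node above: 18.

18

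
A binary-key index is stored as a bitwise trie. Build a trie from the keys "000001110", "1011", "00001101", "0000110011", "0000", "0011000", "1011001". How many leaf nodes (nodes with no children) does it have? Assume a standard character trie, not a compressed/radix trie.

5

Leaves are exactly the stored words that no other stored word extends.
Those words: "000001110", "0000110011", "00001101", "0011000", "1011001"
Leaf count: 5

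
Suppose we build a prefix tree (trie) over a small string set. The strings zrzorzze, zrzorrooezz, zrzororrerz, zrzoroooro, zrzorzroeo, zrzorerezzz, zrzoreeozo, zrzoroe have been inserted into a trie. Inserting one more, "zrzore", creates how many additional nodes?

0

"zrzore" is already a full path in the trie; only an end-marker is added.
No new nodes are needed: 0.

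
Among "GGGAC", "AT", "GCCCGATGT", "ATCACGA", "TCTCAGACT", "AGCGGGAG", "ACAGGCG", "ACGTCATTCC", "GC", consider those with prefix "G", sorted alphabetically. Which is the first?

GC

Filter for "G…" and sort: "GC", "GCCCGATGT", "GGGAC"
The 1st is GC.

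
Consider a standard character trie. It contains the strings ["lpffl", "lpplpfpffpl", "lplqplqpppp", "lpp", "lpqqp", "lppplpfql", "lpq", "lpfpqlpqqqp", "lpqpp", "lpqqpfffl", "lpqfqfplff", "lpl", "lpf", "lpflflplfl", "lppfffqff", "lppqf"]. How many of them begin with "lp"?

16

Walk to "lp"; the words in its subtree are exactly those with that prefix.
Matches: "lpf", "lpffl", "lpflflplfl", "lpfpqlpqqqp", "lpl", "lplqplqpppp", "lpp", "lppfffqff", "lpplpfpffpl", "lppplpfql", "lppqf", "lpq", "lpqfqfplff", "lpqpp", "lpqqp", "lpqqpfffl"
Count: 16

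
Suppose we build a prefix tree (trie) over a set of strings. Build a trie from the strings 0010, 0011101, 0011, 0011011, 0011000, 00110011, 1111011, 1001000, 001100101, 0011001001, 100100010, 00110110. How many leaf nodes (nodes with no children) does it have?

A leaf is a node with no children — equivalently, the end of a word that is not a proper prefix of any other stored word.
Those words: "0010", "0011000", "0011001001", "001100101", "00110011", "00110110", "0011101", "100100010", "1111011"
Leaf count: 9

9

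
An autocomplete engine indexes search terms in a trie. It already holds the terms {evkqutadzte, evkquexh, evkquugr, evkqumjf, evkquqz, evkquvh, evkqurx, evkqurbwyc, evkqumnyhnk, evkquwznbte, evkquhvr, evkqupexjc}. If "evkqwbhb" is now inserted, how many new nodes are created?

Walking "evkqwbhb" from the root, the first 4 characters ("evkq") follow existing edges; "w" is the first miss.
So 8 − 4 = 4 new nodes.

4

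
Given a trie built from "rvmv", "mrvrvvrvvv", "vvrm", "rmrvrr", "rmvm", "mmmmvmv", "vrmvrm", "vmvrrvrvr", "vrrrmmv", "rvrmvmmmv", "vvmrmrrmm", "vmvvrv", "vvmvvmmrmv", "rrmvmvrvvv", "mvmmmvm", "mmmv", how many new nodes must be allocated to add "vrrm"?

The longest prefix of "vrrm" already in the trie is "vrr" (length 3).
So 4 − 3 = 1 new nodes.

1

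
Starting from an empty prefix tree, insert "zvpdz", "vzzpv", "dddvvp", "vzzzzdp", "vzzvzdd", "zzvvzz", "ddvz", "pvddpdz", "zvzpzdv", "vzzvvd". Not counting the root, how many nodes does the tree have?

45

For each word, the new-node count is its length minus the longest prefix already in the trie:
  "zvpdz" → 5 new (z, v, p, d, z)
  "vzzpv" → 5 new (v, z, z, p, v)
  "dddvvp" → 6 new (d, d, d, v, v, p)
  "vzzzzdp" → prefix "vzz" already present; 4 new (z, z, d, p)
  "vzzvzdd" → prefix "vzz" already present; 4 new (v, z, d, d)
  "zzvvzz" → prefix "z" already present; 5 new (z, v, v, z, z)
  "ddvz" → prefix "dd" already present; 2 new (v, z)
  "pvddpdz" → 7 new (p, v, d, d, p, d, z)
  "zvzpzdv" → prefix "zv" already present; 5 new (z, p, z, d, v)
  "vzzvvd" → prefix "vzzv" already present; 2 new (v, d)
Total nodes = 5 + 5 + 6 + 4 + 4 + 5 + 2 + 7 + 5 + 2 = 45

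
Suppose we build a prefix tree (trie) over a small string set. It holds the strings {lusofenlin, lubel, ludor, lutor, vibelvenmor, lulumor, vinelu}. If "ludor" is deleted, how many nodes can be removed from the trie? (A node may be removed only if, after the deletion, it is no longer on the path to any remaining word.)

3

Walk "ludor" from the leaf back toward the root, removing each node that no remaining word uses.
The suffix "dor" (3 nodes) is used only by "ludor"; the node for "lu" still has the child "s", so pruning stops there.
Nodes removed: 3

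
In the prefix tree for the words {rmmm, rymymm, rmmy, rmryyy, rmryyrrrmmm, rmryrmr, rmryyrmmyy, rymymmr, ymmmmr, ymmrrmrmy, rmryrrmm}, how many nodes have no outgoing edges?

10

A leaf is a node with no children — equivalently, the end of a word that is not a proper prefix of any other stored word.
Those words: "rmmm", "rmmy", "rmryrmr", "rmryrrmm", "rmryyrmmyy", "rmryyrrrmmm", "rmryyy", "rymymmr", "ymmmmr", "ymmrrmrmy"
Leaf count: 10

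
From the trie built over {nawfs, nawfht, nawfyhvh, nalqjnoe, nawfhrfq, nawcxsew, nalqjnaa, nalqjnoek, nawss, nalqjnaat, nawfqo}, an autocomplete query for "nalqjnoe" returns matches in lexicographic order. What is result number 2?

nalqjnoek

DFS of the "nalqjnoe" subtree visits, in order: "nalqjnoe", "nalqjnoek"
The 2nd is nalqjnoek.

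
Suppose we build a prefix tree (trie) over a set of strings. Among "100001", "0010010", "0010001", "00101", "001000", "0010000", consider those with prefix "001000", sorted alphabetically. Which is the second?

0010000

Words with prefix "001000", in lexicographic order: "001000", "0010000", "0010001"
The 2nd is 0010000.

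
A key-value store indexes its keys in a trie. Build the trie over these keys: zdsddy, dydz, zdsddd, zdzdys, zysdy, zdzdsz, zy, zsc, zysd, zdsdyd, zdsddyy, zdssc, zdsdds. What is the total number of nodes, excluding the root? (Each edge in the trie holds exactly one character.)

29

Count nodes per top-level branch (shared prefixes stored once):
  'd'-branch (dydz): 4 nodes
  'z'-branch (zdsddd, zdsdds, zdsddy, zdsddyy, zdsdyd, zdssc, zdzdsz, zdzdys, zsc, zy, zysd, zysdy): 25 nodes
Sum: 29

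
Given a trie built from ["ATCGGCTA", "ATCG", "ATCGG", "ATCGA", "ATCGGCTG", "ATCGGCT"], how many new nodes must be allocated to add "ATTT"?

2

The longest prefix of "ATTT" already in the trie is "AT" (length 2).
So 4 − 2 = 2 new nodes.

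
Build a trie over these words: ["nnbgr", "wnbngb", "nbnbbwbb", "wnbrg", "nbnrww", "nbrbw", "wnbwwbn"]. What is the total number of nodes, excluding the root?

Trie structure (* marks end of a word):
(root)
├─ n
│  ├─ b
│  │  ├─ n
│  │  │  ├─ b
│  │  │  │  └─ b
│  │  │  │     └─ w
│  │  │  │        └─ b
│  │  │  │           └─ b *
│  │  │  └─ r
│  │  │     └─ w
│  │  │        └─ w *
│  │  └─ r
│  │     └─ b
│  │        └─ w *
│  └─ n
│     └─ b
│        └─ g
│           └─ r *
└─ w
   └─ n
      └─ b
         ├─ n
         │  └─ g
         │     └─ b *
         ├─ r
         │  └─ g *
         └─ w
            └─ w
               └─ b
                  └─ n *
Counting every labelled node above: 30.

30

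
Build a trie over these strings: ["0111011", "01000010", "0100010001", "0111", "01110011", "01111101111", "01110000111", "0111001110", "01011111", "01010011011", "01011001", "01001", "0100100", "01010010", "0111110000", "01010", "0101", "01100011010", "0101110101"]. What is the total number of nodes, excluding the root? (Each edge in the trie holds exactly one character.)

For each word, the new-node count is its length minus the longest prefix already in the trie:
  "0111011" → 7 new (0, 1, 1, 1, 0, 1, 1)
  "01000010" → prefix "01" already present; 6 new (0, 0, 0, 0, 1, 0)
  "0100010001" → prefix "01000" already present; 5 new (1, 0, 0, 0, 1)
  "0111" → prefix "0111" already present; 0 new (none)
  "01110011" → prefix "01110" already present; 3 new (0, 1, 1)
  "01111101111" → prefix "0111" already present; 7 new (1, 1, 0, 1, 1, 1, 1)
  "01110000111" → prefix "011100" already present; 5 new (0, 0, 1, 1, 1)
  "0111001110" → prefix "01110011" already present; 2 new (1, 0)
  "01011111" → prefix "010" already present; 5 new (1, 1, 1, 1, 1)
  "01010011011" → prefix "0101" already present; 7 new (0, 0, 1, 1, 0, 1, 1)
  "01011001" → prefix "01011" already present; 3 new (0, 0, 1)
  "01001" → prefix "0100" already present; 1 new (1)
  "0100100" → prefix "01001" already present; 2 new (0, 0)
  "01010010" → prefix "0101001" already present; 1 new (0)
  "0111110000" → prefix "0111110" already present; 3 new (0, 0, 0)
  "01010" → prefix "01010" already present; 0 new (none)
  "0101" → prefix "0101" already present; 0 new (none)
  "01100011010" → prefix "011" already present; 8 new (0, 0, 0, 1, 1, 0, 1, 0)
  "0101110101" → prefix "010111" already present; 4 new (0, 1, 0, 1)
Total nodes = 7 + 6 + 5 + 0 + 3 + 7 + 5 + 2 + 5 + 7 + 3 + 1 + 2 + 1 + 3 + 0 + 0 + 8 + 4 = 69

69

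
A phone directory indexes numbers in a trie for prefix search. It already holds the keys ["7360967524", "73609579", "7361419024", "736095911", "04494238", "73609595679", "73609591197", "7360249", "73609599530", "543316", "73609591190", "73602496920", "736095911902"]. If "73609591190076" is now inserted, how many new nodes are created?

Walking "73609591190076" from the root, the first 11 characters ("73609591190") follow existing edges; "0" is the first miss.
So 14 − 11 = 3 new nodes.

3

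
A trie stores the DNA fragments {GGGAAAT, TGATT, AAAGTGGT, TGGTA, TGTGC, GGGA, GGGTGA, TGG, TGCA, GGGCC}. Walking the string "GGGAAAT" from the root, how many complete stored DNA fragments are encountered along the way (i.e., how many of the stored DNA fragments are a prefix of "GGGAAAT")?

2

Traverse "GGGAAAT" character by character; count nodes along the way that are marked as word ends.
Prefixes of the query that are stored words: "GGGA", "GGGAAAT"
Count: 2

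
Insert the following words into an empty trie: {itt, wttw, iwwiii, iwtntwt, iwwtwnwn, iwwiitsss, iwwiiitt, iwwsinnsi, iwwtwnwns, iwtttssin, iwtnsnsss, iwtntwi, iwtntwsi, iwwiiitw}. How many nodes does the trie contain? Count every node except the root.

Count nodes per top-level branch (shared prefixes stored once):
  'i'-branch (itt, iwtnsnsss, iwtntwi, iwtntwsi, iwtntwt, iwtttssin, iwwiii, iwwiiitt, iwwiiitw, iwwiitsss, iwwsinnsi, iwwtwnwn, iwwtwnwns): 46 nodes
  'w'-branch (wttw): 4 nodes
Sum: 50

50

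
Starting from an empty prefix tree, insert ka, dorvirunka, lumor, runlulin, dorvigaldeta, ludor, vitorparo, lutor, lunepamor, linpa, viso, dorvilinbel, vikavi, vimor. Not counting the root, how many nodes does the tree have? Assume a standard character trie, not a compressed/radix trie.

73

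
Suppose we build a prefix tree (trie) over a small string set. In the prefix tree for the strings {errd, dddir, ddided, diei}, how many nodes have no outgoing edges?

4

A leaf is a node with no children — equivalently, the end of a word that is not a proper prefix of any other stored word.
Those words: "dddir", "ddided", "diei", "errd"
Leaf count: 4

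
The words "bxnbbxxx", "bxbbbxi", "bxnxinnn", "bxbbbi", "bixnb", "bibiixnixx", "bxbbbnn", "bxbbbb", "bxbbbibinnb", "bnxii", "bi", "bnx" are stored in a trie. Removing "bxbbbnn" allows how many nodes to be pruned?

2

Walk "bxbbbnn" from the leaf back toward the root, removing each node that no remaining word uses.
The suffix "nn" (2 nodes) is used only by "bxbbbnn"; the node for "bxbbb" still has the child "x", so pruning stops there.
Nodes removed: 2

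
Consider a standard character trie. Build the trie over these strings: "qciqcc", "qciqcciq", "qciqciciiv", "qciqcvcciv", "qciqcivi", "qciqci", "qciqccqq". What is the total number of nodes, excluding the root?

22

Trie structure (* marks end of a word):
(root)
└─ q
   └─ c
      └─ i
         └─ q
            └─ c
               ├─ c *
               │  ├─ i
               │  │  └─ q *
               │  └─ q
               │     └─ q *
               ├─ i *
               │  ├─ c
               │  │  └─ i
               │  │     └─ i
               │  │        └─ v *
               │  └─ v
               │     └─ i *
               └─ v
                  └─ c
                     └─ c
                        └─ i
                           └─ v *
Counting every labelled node above: 22.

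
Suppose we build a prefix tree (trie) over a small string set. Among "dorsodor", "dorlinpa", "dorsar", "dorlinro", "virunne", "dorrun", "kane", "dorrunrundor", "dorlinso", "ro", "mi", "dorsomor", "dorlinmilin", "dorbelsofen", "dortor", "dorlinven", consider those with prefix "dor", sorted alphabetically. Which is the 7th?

dorrun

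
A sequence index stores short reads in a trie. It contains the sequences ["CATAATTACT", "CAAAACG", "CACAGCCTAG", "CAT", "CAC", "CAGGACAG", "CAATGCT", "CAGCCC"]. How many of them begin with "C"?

8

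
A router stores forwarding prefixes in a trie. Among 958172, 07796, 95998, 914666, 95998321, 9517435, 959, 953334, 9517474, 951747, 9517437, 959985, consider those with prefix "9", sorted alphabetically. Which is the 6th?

953334

DFS of the "9" subtree visits, in order: "914666", "9517435", "9517437", "951747", "9517474", "953334", "958172", "959", "95998", "95998321", "959985"
The 6th is 953334.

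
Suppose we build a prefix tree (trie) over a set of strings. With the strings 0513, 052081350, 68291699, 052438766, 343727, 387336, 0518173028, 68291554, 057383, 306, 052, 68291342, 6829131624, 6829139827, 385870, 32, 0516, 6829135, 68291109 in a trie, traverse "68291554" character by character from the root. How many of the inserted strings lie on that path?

1

Traverse "68291554" character by character; count nodes along the way that are marked as word ends.
Prefixes of the query that are stored words: "68291554"
Count: 1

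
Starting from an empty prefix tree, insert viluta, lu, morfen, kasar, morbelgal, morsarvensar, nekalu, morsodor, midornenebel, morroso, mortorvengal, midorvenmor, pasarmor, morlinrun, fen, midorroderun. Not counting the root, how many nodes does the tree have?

98

For each word, the new-node count is its length minus the longest prefix already in the trie:
  "viluta" → 6 new (v, i, l, u, t, a)
  "lu" → 2 new (l, u)
  "morfen" → 6 new (m, o, r, f, e, n)
  "kasar" → 5 new (k, a, s, a, r)
  "morbelgal" → prefix "mor" already present; 6 new (b, e, l, g, a, l)
  "morsarvensar" → prefix "mor" already present; 9 new (s, a, r, v, e, n, s, a, r)
  "nekalu" → 6 new (n, e, k, a, l, u)
  "morsodor" → prefix "mors" already present; 4 new (o, d, o, r)
  "midornenebel" → prefix "m" already present; 11 new (i, d, o, r, n, e, n, e, b, e, l)
  "morroso" → prefix "mor" already present; 4 new (r, o, s, o)
  "mortorvengal" → prefix "mor" already present; 9 new (t, o, r, v, e, n, g, a, l)
  "midorvenmor" → prefix "midor" already present; 6 new (v, e, n, m, o, r)
  "pasarmor" → 8 new (p, a, s, a, r, m, o, r)
  "morlinrun" → prefix "mor" already present; 6 new (l, i, n, r, u, n)
  "fen" → 3 new (f, e, n)
  "midorroderun" → prefix "midor" already present; 7 new (r, o, d, e, r, u, n)
Total nodes = 6 + 2 + 6 + 5 + 6 + 9 + 6 + 4 + 11 + 4 + 9 + 6 + 8 + 6 + 3 + 7 = 98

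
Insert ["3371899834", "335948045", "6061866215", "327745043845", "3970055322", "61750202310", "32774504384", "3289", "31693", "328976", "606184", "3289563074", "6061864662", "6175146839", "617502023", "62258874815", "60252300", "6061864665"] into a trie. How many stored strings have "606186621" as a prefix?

Traverse to the node for "606186621", then collect every word in that subtree.
Matches: "6061866215"
Count: 1

1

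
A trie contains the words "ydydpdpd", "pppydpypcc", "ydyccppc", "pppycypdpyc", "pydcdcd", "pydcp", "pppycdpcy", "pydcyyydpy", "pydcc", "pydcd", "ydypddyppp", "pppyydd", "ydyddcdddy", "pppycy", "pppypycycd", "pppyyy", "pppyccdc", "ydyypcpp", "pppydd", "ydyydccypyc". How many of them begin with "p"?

14

Traverse to the node for "p", then collect every word in that subtree.
Words under "p": pppyccdc, pppycdpcy, pppycy, pppycypdpyc, pppydd, pppydpypcc, pppypycycd, pppyydd, pppyyy, pydcc, pydcd, pydcdcd, pydcp, pydcyyydpy
Count: 14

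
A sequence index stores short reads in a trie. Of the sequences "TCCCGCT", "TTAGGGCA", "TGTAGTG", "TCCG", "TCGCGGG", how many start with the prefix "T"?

Traverse to the node for "T", then collect every word in that subtree.
Words under "T": TCCCGCT, TCCG, TCGCGGG, TGTAGTG, TTAGGGCA
Count: 5

5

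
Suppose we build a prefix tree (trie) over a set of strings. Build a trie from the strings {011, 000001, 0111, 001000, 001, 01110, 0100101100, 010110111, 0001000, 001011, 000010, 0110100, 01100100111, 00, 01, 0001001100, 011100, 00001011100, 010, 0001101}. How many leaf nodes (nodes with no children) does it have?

12

A leaf is a node with no children — equivalently, the end of a word that is not a proper prefix of any other stored word.
Those words: "000001", "00001011100", "0001000", "0001001100", "0001101", "001000", "001011", "0100101100", "010110111", "01100100111", "0110100", "011100"
Leaf count: 12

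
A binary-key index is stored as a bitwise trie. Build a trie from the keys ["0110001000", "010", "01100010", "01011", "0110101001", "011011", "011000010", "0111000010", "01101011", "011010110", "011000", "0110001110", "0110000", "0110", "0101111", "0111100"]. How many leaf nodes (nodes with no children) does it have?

9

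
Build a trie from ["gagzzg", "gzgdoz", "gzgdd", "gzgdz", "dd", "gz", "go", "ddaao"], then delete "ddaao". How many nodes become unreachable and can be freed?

Walk "ddaao" from the leaf back toward the root, removing each node that no remaining word uses.
The suffix "aao" (3 nodes) is used only by "ddaao"; "dd" is itself a stored word, so pruning stops there.
Nodes removed: 3

3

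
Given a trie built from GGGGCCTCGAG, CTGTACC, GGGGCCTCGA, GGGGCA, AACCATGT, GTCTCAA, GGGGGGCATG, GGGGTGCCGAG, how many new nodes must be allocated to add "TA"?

2

Nothing in the trie begins with "T"; the whole of "TA" is new.
2 − 0 = 2 new nodes.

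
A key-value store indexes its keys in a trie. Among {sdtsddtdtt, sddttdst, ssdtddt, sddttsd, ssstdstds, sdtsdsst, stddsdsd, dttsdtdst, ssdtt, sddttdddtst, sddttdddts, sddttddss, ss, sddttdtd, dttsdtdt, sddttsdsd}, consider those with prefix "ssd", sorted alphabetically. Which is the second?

Filter for "ssd…" and sort: "ssdtddt", "ssdtt"
Position 2: ssdtt

ssdtt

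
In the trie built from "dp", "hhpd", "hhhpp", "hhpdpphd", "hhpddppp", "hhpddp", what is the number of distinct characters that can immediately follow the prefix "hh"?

2

The children of the "hh" node are the distinct next characters among strings starting with "hh".
Characters that immediately follow "hh" among the stored strings: {h, p}.
That node has 2 child edges.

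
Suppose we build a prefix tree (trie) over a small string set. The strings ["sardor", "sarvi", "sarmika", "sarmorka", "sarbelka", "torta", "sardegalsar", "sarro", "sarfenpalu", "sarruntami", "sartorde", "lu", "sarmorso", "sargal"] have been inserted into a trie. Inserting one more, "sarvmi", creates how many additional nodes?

2

Walking "sarvmi" from the root, the first 4 characters ("sarv") follow existing edges; "m" is the first miss.
So 6 − 4 = 2 new nodes.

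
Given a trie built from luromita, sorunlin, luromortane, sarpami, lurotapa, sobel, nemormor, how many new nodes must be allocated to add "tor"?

3

Nothing in the trie begins with "t"; the whole of "tor" is new.
3 − 0 = 3 new nodes.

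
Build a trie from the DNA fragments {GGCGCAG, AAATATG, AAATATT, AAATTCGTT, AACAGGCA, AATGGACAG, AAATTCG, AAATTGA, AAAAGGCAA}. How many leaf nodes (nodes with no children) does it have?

Leaves are exactly the stored words that no other stored word extends.
Those words: "AAAAGGCAA", "AAATATG", "AAATATT", "AAATTCGTT", "AAATTGA", "AACAGGCA", "AATGGACAG", "GGCGCAG"
Leaf count: 8

8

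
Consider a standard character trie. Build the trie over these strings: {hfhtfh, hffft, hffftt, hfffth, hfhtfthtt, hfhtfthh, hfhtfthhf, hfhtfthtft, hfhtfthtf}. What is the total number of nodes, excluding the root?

Trie structure (* marks end of a word):
(root)
└─ h
   └─ f
      ├─ f
      │  └─ f
      │     └─ t *
      │        ├─ h *
      │        └─ t *
      └─ h
         └─ t
            └─ f
               ├─ h *
               └─ t
                  └─ h
                     ├─ h *
                     │  └─ f *
                     └─ t
                        ├─ f *
                        │  └─ t *
                        └─ t *
Counting every labelled node above: 19.

19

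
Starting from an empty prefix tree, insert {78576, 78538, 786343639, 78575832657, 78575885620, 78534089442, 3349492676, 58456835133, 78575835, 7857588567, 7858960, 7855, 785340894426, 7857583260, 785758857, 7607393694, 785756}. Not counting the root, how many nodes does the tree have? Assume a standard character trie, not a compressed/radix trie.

74

For each word, the new-node count is its length minus the longest prefix already in the trie:
  "78576" → 5 new (7, 8, 5, 7, 6)
  "78538" → prefix "785" already present; 2 new (3, 8)
  "786343639" → prefix "78" already present; 7 new (6, 3, 4, 3, 6, 3, 9)
  "78575832657" → prefix "7857" already present; 7 new (5, 8, 3, 2, 6, 5, 7)
  "78575885620" → prefix "785758" already present; 5 new (8, 5, 6, 2, 0)
  "78534089442" → prefix "7853" already present; 7 new (4, 0, 8, 9, 4, 4, 2)
  "3349492676" → 10 new (3, 3, 4, 9, 4, 9, 2, 6, 7, 6)
  "58456835133" → 11 new (5, 8, 4, 5, 6, 8, 3, 5, 1, 3, 3)
  "78575835" → prefix "7857583" already present; 1 new (5)
  "7857588567" → prefix "785758856" already present; 1 new (7)
  "7858960" → prefix "785" already present; 4 new (8, 9, 6, 0)
  "7855" → prefix "785" already present; 1 new (5)
  "785340894426" → prefix "78534089442" already present; 1 new (6)
  "7857583260" → prefix "785758326" already present; 1 new (0)
  "785758857" → prefix "78575885" already present; 1 new (7)
  "7607393694" → prefix "7" already present; 9 new (6, 0, 7, 3, 9, 3, 6, 9, 4)
  "785756" → prefix "78575" already present; 1 new (6)
Total nodes = 5 + 2 + 7 + 7 + 5 + 7 + 10 + 11 + 1 + 1 + 4 + 1 + 1 + 1 + 1 + 9 + 1 = 74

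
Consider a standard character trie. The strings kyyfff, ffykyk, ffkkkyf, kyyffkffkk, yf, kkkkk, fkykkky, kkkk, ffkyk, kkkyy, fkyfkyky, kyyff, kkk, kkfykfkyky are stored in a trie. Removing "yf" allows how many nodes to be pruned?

After clearing the end-marker at "yf", prune upward until reaching a node still needed by another word.
No other word shares any prefix with "yf", so all 2 of its nodes go.
Nodes removed: 2

2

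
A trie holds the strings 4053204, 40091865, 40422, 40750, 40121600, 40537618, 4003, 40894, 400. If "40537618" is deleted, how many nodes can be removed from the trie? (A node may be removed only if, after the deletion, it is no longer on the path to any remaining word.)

4

Walk "40537618" from the leaf back toward the root, removing each node that no remaining word uses.
The suffix "7618" (4 nodes) is used only by "40537618"; the node for "4053" still has the child "2", so pruning stops there.
Nodes removed: 4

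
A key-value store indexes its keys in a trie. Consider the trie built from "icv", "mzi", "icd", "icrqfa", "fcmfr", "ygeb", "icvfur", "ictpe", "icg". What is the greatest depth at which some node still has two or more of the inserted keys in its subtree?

3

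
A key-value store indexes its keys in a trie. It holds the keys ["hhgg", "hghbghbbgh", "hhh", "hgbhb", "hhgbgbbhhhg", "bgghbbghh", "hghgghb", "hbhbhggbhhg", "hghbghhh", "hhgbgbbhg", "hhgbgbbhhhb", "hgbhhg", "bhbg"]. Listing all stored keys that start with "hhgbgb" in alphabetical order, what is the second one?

hhgbgbbhhhb

Words with prefix "hhgbgb", in lexicographic order: "hhgbgbbhg", "hhgbgbbhhhb", "hhgbgbbhhhg"
The 2nd is hhgbgbbhhhb.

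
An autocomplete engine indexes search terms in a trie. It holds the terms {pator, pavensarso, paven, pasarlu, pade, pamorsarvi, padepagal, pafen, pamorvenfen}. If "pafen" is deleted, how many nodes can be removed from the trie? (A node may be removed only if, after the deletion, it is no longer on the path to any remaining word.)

A node on "pafen"'s path can go only if nothing else ends at it or branches off below it.
The suffix "fen" (3 nodes) is used only by "pafen"; the node for "pa" still has the child "t", so pruning stops there.
Nodes removed: 3

3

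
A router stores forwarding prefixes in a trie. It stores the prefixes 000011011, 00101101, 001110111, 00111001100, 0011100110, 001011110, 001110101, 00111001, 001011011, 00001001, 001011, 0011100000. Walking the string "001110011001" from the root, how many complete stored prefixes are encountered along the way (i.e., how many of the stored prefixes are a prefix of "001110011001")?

3

Traverse "001110011001" character by character; count nodes along the way that are marked as word ends.
Prefixes of the query that are stored words: "00111001", "0011100110", "00111001100"
Count: 3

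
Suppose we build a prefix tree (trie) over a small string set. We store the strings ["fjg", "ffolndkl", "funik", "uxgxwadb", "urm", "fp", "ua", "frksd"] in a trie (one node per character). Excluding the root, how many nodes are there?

30

Count nodes per top-level branch (shared prefixes stored once):
  'f'-branch (ffolndkl, fjg, fp, frksd, funik): 19 nodes
  'u'-branch (ua, urm, uxgxwadb): 11 nodes
Sum: 30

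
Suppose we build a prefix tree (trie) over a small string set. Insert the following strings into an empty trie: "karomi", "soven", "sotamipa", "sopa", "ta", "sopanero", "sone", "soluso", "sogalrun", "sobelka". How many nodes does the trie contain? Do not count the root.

42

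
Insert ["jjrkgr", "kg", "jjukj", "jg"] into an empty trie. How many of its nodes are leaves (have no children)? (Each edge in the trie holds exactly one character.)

4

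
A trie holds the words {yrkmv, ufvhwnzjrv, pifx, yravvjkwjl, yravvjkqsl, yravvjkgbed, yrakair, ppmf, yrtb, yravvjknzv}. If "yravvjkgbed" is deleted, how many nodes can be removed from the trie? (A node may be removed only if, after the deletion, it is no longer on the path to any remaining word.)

Walk "yravvjkgbed" from the leaf back toward the root, removing each node that no remaining word uses.
The suffix "gbed" (4 nodes) is used only by "yravvjkgbed"; the node for "yravvjk" still has the child "w", so pruning stops there.
Nodes removed: 4

4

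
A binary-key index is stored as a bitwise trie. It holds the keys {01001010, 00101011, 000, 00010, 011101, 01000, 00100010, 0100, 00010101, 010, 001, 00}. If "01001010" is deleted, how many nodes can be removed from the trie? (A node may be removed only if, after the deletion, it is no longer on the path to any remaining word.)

After clearing the end-marker at "01001010", prune upward until reaching a node still needed by another word.
The suffix "1010" (4 nodes) is used only by "01001010"; the node for "0100" still has the child "0", so pruning stops there.
Nodes removed: 4

4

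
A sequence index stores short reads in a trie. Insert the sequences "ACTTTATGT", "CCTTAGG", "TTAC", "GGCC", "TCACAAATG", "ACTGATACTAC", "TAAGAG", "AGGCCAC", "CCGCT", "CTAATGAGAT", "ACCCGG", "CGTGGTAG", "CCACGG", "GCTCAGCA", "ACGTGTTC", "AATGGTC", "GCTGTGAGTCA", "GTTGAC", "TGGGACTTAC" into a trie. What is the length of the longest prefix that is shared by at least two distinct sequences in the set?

Look for the deepest trie node that still has at least two words in its subtree.
e.g. "ACTGATACTAC" and "ACTTTATGT" share the prefix "ACT" of length 3; no pair shares a longer one.
Longest shared-prefix length: 3

3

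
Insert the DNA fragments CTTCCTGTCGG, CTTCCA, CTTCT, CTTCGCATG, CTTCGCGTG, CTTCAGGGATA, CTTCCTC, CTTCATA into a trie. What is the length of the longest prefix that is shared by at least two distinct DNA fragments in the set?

6

Look for the deepest trie node that still has at least two words in its subtree.
e.g. "CTTCCTC" and "CTTCCTGTCGG" share the prefix "CTTCCT" of length 6; no pair shares a longer one.
Longest shared-prefix length: 6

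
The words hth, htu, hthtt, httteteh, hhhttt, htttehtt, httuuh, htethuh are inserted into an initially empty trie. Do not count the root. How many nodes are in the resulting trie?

28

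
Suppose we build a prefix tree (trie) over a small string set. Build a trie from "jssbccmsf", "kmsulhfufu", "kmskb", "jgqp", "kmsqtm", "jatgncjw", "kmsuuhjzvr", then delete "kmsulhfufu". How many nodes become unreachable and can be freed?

6

Walk "kmsulhfufu" from the leaf back toward the root, removing each node that no remaining word uses.
The suffix "lhfufu" (6 nodes) is used only by "kmsulhfufu"; the node for "kmsu" still has the child "u", so pruning stops there.
Nodes removed: 6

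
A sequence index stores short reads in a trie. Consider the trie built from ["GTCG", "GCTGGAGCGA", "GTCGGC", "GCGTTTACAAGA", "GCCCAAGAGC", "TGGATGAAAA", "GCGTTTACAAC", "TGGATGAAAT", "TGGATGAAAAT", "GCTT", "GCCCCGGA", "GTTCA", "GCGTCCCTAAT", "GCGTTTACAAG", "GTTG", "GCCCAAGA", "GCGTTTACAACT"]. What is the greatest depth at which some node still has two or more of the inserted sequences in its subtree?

The deepest shared node is where two words last agree before diverging.
"GCGTTTACAAC" and "GCGTTTACAACT" agree on "GCGTTTACAAC" (11 characters) before diverging; nothing deeper is shared.
Longest shared-prefix length: 11

11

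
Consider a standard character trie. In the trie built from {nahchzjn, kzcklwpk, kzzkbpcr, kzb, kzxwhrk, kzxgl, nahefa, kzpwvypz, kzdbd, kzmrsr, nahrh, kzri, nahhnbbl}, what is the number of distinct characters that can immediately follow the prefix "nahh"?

1

Follow the path "nahh" to its node, then look at its outgoing edges.
Distinct next characters after "nahh": n.
That node has 1 child edge.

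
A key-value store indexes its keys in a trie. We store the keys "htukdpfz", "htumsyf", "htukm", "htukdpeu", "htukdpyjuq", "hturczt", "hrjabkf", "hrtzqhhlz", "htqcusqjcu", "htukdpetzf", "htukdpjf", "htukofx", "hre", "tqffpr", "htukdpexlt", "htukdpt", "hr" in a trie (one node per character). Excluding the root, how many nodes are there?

63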